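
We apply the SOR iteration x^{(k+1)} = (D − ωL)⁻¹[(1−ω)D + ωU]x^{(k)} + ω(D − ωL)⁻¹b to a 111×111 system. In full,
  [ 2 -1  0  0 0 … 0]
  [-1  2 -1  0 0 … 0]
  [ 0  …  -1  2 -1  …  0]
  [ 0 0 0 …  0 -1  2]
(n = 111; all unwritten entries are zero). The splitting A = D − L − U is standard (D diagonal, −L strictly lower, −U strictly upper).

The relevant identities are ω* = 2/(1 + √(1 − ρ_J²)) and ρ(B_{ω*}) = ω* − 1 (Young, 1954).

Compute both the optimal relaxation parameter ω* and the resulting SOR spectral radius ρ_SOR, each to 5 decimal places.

[ρ_J] n=111: ρ(B_J) = cos(π/(n+1)) = cos(π/112) = 0.99961.
√(1−ρ_J²) = |sin(π/112)| = 0.028046
[ω*] 2 ÷ (1 + 0.028046) = 2 ÷ 1.028046 = 1.94544.
At ω = 1.94544 every |λ(B_ω)| = ω−1, so ρ_SOR = 0.94544.

ω* = 1.94544, ρ_SOR = 0.94544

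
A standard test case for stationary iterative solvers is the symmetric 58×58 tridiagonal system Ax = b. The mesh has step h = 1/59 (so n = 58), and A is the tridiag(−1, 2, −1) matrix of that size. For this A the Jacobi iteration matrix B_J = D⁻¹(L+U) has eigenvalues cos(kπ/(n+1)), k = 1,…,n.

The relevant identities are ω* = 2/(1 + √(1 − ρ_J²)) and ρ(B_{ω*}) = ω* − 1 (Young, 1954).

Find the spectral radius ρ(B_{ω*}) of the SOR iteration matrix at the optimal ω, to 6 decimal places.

ρ_SOR = 0.898935

ρ_J = max_k |cos(kπ/59)| = cos(π/59) = 0.998583
√(1−ρ_J²) simplifies to sin(π/59) = 0.0532222.
ω* = 2/(1+0.0532222) = 1.898935
ρ_SOR = ω* − 1 = 1.898935 − 1 = 0.898935.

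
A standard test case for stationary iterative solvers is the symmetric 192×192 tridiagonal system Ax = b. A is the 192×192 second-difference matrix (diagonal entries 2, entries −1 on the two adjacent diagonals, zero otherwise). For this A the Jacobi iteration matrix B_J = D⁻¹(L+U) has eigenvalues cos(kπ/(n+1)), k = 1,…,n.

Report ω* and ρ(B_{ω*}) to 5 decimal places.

ω* = 1.96797, ρ_SOR = 0.96797

spectrum of D⁻¹(L+U) = {cos(kπ/193) : 1≤k≤192}; ρ_J = cos(π/193) = 0.99987.
1 − cos²(π/193) = sin²(π/193) ⇒ √(1−ρ_J²) = sin(π/193) = 0.016277.
So ω* = 2/1.016277 = 1.96797 (Young).
ρ_SOR = ω* − 1 ≈ 0.96797.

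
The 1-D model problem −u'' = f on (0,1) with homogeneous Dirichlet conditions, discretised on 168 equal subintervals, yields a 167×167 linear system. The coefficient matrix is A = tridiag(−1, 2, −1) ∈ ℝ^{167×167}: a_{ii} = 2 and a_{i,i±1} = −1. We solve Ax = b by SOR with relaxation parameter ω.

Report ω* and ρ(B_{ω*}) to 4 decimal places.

B_J for the 167×167 system has eigenvalues cos(kπ/168); ρ_J = cos(π/168) = 0.9998.
√(1−ρ_J²) simplifies to sin(π/168) = 0.01870.
ω* = 2/(1+0.01870) = 1.9633
and ρ(B_{ω*}) = 1.9633 − 1 = 0.9633.

ω* = 1.9633, ρ_SOR = 0.9633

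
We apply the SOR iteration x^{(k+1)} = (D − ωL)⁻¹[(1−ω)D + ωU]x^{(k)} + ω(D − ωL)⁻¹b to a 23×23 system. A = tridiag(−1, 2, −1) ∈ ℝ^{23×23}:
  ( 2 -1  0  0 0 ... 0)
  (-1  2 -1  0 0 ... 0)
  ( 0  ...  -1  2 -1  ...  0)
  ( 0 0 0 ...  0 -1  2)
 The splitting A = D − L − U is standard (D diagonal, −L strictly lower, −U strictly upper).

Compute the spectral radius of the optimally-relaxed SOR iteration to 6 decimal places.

ρ_SOR = 0.769088

[ρ_J] n=23: ρ(B_J) = cos(π/(n+1)) = cos(π/24) = 0.991445.
√(1 − cos²(π/24)) = sin(π/24) ≈ 0.1305262.
ω* = 2 / (1 + 0.1305262) = 2 / 1.1305262 ≈ 1.769088.
[ρ_SOR] ω* − 1 = 0.769088.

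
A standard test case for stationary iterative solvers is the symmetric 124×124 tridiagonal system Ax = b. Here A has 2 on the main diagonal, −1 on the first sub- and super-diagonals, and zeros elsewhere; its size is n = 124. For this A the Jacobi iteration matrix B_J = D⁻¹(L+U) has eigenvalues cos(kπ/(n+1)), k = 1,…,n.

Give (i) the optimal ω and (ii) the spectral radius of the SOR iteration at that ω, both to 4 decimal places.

ω* = 1.9510, ρ_SOR = 0.9510

n=124: λ(B_J) = 1 − λ(A)/2 = cos(kπ/125); k=1 gives ρ_J = 0.9997.
√(1 − cos²(π/125)) = sin(π/125) ≈ 0.02513.
Young: ω* = 2/(1+√(1−ρ_J²)) = 2/(1+0.02513) = 2/1.02513 = 1.9510.
ρ(B_{ω*}) = ω*−1 = 0.9510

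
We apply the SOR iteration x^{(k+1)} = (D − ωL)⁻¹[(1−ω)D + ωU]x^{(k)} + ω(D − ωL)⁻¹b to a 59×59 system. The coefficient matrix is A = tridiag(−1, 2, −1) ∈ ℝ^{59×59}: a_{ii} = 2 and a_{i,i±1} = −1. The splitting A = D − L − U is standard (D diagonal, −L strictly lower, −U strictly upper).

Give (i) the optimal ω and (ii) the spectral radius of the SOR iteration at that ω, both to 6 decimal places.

B_J for the 59×59 system has eigenvalues cos(kπ/60); ρ_J = cos(π/60) = 0.998630.
√(1 − cos²(π/60)) = sin(π/60) ≈ 0.0523360.
ω* = 2/(1+0.0523360) = 1.900534
At ω = 1.900534 every |λ(B_ω)| = ω−1, so ρ_SOR = 0.900534.

ω* = 1.900534, ρ_SOR = 0.900534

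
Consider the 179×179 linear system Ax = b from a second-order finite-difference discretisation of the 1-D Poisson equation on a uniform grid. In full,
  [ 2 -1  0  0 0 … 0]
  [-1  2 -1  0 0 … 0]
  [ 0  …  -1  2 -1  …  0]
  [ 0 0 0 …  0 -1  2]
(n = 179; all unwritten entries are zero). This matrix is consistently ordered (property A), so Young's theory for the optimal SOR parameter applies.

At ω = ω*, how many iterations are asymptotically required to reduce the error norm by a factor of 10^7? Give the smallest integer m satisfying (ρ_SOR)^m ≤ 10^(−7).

[ρ_J] n=179: ρ(B_J) = cos(π/(n+1)) = cos(π/180) = 0.9998477.
1 − cos²(π/180) = sin²(π/180) ⇒ √(1−ρ_J²) = sin(π/180) = 0.0174524.
So ω* = 2/1.0174524 = 1.9656939 (Young).
ρ_SOR = ω* − 1 ≈ 0.9656939.
m ≥ 7·ln10 / (−ln 0.9656939) = 461.726; smallest integer m = 462.

m = 462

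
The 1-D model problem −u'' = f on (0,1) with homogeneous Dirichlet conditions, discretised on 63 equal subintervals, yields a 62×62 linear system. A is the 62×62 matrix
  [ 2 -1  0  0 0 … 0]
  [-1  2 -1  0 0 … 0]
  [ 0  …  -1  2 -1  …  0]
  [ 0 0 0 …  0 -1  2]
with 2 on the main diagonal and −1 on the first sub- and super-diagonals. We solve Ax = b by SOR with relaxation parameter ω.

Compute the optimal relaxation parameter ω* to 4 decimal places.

ρ_J = max_k |cos(kπ/63)| = cos(π/63) = 0.9988
root = sin(π/63) = 0.04985  (since 1−cos² = sin²).
Then 2/(1+√(1−ρ_J²)) = 2/(1+0.04985); ω* = 2/1.04985 = 1.9050.
[ρ_SOR] ω* − 1 = 0.9050.

ω* = 1.9050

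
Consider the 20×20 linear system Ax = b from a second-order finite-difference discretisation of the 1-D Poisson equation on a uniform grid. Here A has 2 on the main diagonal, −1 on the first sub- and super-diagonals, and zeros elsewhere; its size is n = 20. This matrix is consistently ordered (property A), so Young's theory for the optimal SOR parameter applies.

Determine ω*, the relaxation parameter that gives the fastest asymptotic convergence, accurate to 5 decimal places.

spectrum of D⁻¹(L+U) = {cos(kπ/21) : 1≤k≤20}; ρ_J = cos(π/21) = 0.98883.
√(1−ρ_J²) = |sin(π/21)| = 0.149042
ω* = 2 / (1 + 0.149042) = 2 / 1.149042 ≈ 1.74058.
Hence ρ(B_{ω*}) = 1.74058 − 1 = 0.74058.

ω* = 1.74058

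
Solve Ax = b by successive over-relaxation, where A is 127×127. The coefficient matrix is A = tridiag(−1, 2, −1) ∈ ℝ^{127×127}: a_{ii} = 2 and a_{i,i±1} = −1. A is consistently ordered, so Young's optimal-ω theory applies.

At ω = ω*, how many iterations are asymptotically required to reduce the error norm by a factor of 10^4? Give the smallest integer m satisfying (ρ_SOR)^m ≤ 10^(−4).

ρ_J = max_k |cos(kπ/128)| = cos(π/128) = 0.9996988
√(1 − cos²(π/128)) = sin(π/128) ≈ 0.0245412.
ω* = 2 / (1 + 0.0245412) = 2 / 1.0245412 ≈ 1.9520933.
ρ(B_{ω*}) = ω*−1 = 0.9520933
For 4 digits: m = 4·ln10 / (−ln 0.9520933) = 9.21034/0.0490922 = 187.613; round up → m = 188.

m = 188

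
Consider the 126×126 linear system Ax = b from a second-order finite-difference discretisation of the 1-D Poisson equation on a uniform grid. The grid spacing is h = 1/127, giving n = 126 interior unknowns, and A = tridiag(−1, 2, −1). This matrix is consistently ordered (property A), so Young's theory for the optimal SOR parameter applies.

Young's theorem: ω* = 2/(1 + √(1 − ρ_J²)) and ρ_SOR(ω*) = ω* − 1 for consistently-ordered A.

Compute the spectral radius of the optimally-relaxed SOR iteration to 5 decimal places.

ρ_SOR = 0.95173

[ρ_J] n=126: ρ(B_J) = cos(π/(n+1)) = cos(π/127) = 0.99969.
√(1−ρ_J²) simplifies to sin(π/127) = 0.024734.
Young: ω* = 2/(1+√(1−ρ_J²)) = 2/(1+0.024734) = 2/1.024734 = 1.95173.
At ω = 1.95173 every |λ(B_ω)| = ω−1, so ρ_SOR = 0.95173.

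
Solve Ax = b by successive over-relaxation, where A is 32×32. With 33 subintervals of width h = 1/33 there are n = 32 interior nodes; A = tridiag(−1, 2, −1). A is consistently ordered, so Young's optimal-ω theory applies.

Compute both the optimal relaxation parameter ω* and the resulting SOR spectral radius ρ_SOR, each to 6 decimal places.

ω* = 1.826391, ρ_SOR = 0.826391

B_J for the 32×32 system has eigenvalues cos(kπ/33); ρ_J = cos(π/33) = 0.995472.
√(1 − cos²(π/33)) = sin(π/33) ≈ 0.0950560.
ω* = 2/(1 + 0.0950560) = 2/1.0950560 = 1.826391.
Hence ρ(B_{ω*}) = 1.826391 − 1 = 0.826391.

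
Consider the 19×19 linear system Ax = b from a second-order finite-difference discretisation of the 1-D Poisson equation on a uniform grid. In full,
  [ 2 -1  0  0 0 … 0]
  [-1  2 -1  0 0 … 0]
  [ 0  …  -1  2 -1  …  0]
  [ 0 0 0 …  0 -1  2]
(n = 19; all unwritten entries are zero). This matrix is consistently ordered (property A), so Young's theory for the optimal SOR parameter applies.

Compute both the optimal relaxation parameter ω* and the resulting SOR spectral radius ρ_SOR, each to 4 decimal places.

spectrum of D⁻¹(L+U) = {cos(kπ/20) : 1≤k≤19}; ρ_J = cos(π/20) = 0.9877.
root = sin(π/20) = 0.15643  (since 1−cos² = sin²).
So ω* = 2/1.15643 = 1.7295 (Young).
and ρ(B_{ω*}) = 1.7295 − 1 = 0.7295.

ω* = 1.7295, ρ_SOR = 0.7295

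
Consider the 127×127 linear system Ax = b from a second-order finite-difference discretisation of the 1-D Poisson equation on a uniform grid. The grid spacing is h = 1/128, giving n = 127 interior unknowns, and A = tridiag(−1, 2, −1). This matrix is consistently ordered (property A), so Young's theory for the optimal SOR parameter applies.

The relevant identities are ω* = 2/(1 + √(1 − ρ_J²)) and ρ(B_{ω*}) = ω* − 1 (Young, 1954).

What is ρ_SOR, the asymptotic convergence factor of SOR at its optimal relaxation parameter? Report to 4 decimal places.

With n=127, ρ(Jacobi) = cos(π/128) = 0.9997.
root = sin(π/128) = 0.02454  (since 1−cos² = sin²).
[ω*] 2 ÷ (1 + 0.02454) = 2 ÷ 1.02454 = 1.9521.
and ρ(B_{ω*}) = 1.9521 − 1 = 0.9521.

ρ_SOR = 0.9521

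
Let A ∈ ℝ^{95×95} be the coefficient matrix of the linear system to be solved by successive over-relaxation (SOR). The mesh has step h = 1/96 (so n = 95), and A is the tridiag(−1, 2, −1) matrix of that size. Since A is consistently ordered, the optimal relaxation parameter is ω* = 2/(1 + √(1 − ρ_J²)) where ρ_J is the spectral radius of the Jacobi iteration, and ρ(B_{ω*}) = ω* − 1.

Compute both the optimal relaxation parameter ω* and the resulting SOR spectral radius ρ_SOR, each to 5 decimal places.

ω* = 1.93664, ρ_SOR = 0.93664

n=95: λ(B_J) = 1 − λ(A)/2 = cos(kπ/96); k=1 gives ρ_J = 0.99946.
root = sin(π/96) = 0.032719  (since 1−cos² = sin²).
ω* = 2/(1+0.032719) = 1.93664
Hence ρ(B_{ω*}) = 1.93664 − 1 = 0.93664.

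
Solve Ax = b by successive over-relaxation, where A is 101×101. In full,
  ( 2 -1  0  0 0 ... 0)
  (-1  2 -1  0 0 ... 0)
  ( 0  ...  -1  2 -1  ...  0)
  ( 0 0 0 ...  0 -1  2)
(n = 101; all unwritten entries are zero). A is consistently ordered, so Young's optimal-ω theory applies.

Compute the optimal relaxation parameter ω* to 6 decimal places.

B_J for the 101×101 system has eigenvalues cos(kπ/102); ρ_J = cos(π/102) = 0.999526.
root = sin(π/102) = 0.0307951  (since 1−cos² = sin²).
So ω* = 2/1.0307951 = 1.940250 (Young).
ρ(B_{ω*}) = ω*−1 = 0.940250

ω* = 1.940250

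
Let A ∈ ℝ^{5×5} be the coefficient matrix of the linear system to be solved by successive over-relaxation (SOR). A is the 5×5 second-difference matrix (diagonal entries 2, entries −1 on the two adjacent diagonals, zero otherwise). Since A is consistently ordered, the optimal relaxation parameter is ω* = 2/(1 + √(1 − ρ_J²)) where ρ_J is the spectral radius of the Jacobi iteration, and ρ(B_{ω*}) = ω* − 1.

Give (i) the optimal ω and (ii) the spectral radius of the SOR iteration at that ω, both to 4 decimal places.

ω* = 1.3333, ρ_SOR = 0.3333

With n=5, ρ(Jacobi) = cos(π/6) = 0.8660.
√(1−ρ_J²) simplifies to sin(π/6) = 0.50000.
ω* = 2 / (1 + 0.50000) = 2 / 1.50000 ≈ 1.3333.
[ρ_SOR] ω* − 1 = 0.3333.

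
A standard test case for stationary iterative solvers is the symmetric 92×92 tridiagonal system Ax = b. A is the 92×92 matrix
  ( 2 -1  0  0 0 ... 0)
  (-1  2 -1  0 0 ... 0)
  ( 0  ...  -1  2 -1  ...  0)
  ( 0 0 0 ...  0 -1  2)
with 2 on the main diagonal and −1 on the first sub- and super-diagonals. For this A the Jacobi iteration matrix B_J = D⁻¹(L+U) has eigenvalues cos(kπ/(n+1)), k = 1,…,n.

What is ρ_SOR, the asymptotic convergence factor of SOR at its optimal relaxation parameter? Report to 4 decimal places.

ρ_SOR = 0.9347

With n=92, ρ(Jacobi) = cos(π/93) = 0.9994.
1 − cos²(π/93) = sin²(π/93) ⇒ √(1−ρ_J²) = sin(π/93) = 0.03377.
So ω* = 2/1.03377 = 1.9347 (Young).
At ω = 1.9347 every |λ(B_ω)| = ω−1, so ρ_SOR = 0.9347.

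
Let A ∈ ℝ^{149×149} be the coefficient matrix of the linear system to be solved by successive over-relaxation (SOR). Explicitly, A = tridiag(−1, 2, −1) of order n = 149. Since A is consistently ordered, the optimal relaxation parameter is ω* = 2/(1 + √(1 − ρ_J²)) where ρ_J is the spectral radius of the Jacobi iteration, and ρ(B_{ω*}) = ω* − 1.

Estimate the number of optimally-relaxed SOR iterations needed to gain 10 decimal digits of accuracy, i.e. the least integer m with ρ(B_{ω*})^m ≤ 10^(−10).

m = 550

spectrum of D⁻¹(L+U) = {cos(kπ/150) : 1≤k≤149}; ρ_J = cos(π/150) = 0.9997807.
√(1−ρ_J²) simplifies to sin(π/150) = 0.0209424.
So ω* = 2/1.0209424 = 1.9589744 (Young).
ρ_SOR = ω* − 1 ≈ 0.9589744.
For 10 digits: m = 10·ln10 / (−ln 0.9589744) = 23.0259/0.0418909 = 549.664; round up → m = 550.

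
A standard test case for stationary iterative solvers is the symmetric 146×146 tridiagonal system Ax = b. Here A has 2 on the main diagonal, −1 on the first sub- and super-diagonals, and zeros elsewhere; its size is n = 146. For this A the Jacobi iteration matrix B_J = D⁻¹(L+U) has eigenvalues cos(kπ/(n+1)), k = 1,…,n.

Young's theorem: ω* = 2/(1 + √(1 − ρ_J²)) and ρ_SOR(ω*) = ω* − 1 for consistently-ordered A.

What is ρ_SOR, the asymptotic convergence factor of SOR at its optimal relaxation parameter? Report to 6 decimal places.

ρ_SOR = 0.958155

With n=146, ρ(Jacobi) = cos(π/147) = 0.999772.
1 − cos²(π/147) = sin²(π/147) ⇒ √(1−ρ_J²) = sin(π/147) = 0.0213698.
Young: ω* = 2/(1+√(1−ρ_J²)) = 2/(1+0.0213698) = 2/1.0213698 = 1.958155.
[ρ_SOR] ω* − 1 = 0.958155.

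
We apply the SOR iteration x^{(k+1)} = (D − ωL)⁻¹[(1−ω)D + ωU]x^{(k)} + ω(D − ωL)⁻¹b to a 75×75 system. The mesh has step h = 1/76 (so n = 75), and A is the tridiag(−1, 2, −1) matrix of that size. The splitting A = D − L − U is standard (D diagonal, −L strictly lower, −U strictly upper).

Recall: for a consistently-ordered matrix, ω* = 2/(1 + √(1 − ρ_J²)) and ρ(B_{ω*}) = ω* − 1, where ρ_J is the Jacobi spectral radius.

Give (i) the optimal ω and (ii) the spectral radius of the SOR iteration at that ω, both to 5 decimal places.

ω* = 1.92063, ρ_SOR = 0.92063

½·tridiag(1,0,1) at n=75: λ_k = cos(kπ/76); max |λ| at k=1 ⇒ ρ_J = cos(π/76) ≈ 0.99915.
√(1−ρ_J²) simplifies to sin(π/76) = 0.041325.
Young: ω* = 2/(1+√(1−ρ_J²)) = 2/(1+0.041325) = 2/1.041325 = 1.92063.
and ρ(B_{ω*}) = 1.92063 − 1 = 0.92063.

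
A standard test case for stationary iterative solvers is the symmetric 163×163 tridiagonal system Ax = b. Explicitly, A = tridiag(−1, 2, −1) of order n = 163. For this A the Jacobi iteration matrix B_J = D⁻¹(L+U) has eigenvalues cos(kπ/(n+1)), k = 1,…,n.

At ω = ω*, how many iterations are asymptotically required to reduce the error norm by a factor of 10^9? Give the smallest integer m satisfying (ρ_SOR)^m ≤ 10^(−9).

m = 541

B_J for the 163×163 system has eigenvalues cos(kπ/164); ρ_J = cos(π/164) = 0.9998165.
√(1 − cos²(π/164)) = sin(π/164) ≈ 0.0191549.
ω* = 2/(1 + 0.0191549) = 2/1.0191549 = 1.9624102.
and ρ(B_{ω*}) = 1.9624102 − 1 = 0.9624102.
Need (0.9624102)^m ≤ 10^(−9): m ≥ 9·ln10/|ln 0.9624102| = 20.7233/0.0383145 = 540.874 ⇒ m = 541.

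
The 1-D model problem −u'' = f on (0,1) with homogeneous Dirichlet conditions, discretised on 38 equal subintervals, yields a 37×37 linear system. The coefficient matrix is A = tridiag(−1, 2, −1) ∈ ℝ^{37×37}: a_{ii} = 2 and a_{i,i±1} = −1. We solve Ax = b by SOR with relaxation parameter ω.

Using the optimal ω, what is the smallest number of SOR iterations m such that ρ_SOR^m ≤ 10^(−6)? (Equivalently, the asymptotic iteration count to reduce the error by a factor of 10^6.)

ρ_J = max_k |cos(kπ/38)| = cos(π/38) = 0.9965845
√(1−ρ_J²) = |sin(π/38)| = 0.0825793
ω* = 2 / (1 + 0.0825793) = 2 / 1.0825793 ≈ 1.8474397.
At ω = 1.8474397 every |λ(B_ω)| = ω−1, so ρ_SOR = 0.8474397.
m ≥ 6·ln10 / (−ln 0.8474397) = 83.459; smallest integer m = 84.

m = 84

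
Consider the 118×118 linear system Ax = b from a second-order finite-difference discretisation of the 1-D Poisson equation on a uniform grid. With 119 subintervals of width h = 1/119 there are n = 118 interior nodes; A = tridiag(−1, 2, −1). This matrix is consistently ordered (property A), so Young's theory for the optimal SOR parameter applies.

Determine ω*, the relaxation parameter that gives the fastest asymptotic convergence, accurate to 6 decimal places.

ω* = 1.948564

½·tridiag(1,0,1) at n=118: λ_k = cos(kπ/119); max |λ| at k=1 ⇒ ρ_J = cos(π/119) ≈ 0.999652.
√(1−ρ_J²) = |sin(π/119)| = 0.0263969
Then 2/(1+√(1−ρ_J²)) = 2/(1+0.0263969); ω* = 2/1.0263969 = 1.948564.
Hence ρ(B_{ω*}) = 1.948564 − 1 = 0.948564.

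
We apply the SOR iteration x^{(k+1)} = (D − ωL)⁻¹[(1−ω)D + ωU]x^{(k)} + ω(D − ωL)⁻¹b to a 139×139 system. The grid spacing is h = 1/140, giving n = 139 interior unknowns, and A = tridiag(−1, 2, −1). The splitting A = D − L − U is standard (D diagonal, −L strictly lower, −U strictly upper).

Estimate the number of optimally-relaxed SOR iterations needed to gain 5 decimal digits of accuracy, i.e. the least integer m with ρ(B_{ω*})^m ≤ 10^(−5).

ρ_J = max_k |cos(kπ/140)| = cos(π/140) = 0.9997482
√(1 − cos²(π/140)) = sin(π/140) ≈ 0.0224381.
[ω*] 2 ÷ (1 + 0.0224381) = 2 ÷ 1.0224381 = 1.9561086.
ρ_SOR = ω* − 1 = 1.9561086 − 1 = 0.9561086.
m ≥ 5·ln10 / (−ln 0.9561086) = 256.505; smallest integer m = 257.

m = 257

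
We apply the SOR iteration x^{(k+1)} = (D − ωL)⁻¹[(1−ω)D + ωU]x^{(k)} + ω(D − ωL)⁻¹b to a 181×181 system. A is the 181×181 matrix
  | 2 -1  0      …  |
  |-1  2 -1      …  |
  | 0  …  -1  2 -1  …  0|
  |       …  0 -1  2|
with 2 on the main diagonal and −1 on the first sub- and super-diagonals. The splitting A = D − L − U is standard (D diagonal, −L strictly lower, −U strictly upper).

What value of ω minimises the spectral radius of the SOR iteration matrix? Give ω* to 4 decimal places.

ω* = 1.9661

[ρ_J] n=181: ρ(B_J) = cos(π/(n+1)) = cos(π/182) = 0.9999.
root = sin(π/182) = 0.01726  (since 1−cos² = sin²).
[ω*] 2 ÷ (1 + 0.01726) = 2 ÷ 1.01726 = 1.9661.
Hence ρ(B_{ω*}) = 1.9661 − 1 = 0.9661.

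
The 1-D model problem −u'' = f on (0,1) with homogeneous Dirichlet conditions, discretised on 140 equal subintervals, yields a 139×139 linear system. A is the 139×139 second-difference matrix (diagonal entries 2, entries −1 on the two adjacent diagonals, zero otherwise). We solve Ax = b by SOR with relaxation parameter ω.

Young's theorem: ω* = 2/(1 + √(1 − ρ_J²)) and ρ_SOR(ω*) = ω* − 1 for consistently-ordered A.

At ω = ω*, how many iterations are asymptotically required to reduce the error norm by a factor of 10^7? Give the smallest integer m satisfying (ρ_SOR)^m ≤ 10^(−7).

m = 360

[ρ_J] n=139: ρ(B_J) = cos(π/(n+1)) = cos(π/140) = 0.9997482.
1 − cos²(π/140) = sin²(π/140) ⇒ √(1−ρ_J²) = sin(π/140) = 0.0224381.
Young: ω* = 2/(1+√(1−ρ_J²)) = 2/(1+0.0224381) = 2/1.0224381 = 1.9561086.
ρ_SOR = ω* − 1 ≈ 0.9561086.
Need (0.9561086)^m ≤ 10^(−7): m ≥ 7·ln10/|ln 0.9561086| = 16.1181/0.0448838 = 359.107 ⇒ m = 360.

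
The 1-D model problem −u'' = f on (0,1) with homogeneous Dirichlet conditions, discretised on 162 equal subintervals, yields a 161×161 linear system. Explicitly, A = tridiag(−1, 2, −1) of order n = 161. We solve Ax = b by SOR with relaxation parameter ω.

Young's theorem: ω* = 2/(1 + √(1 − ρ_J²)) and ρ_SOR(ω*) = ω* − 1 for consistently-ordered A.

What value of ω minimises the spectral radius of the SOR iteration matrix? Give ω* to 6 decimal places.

ω* = 1.961955

With n=161, ρ(Jacobi) = cos(π/162) = 0.999812.
root = sin(π/162) = 0.0193913  (since 1−cos² = sin²).
ω* = 2 / (1 + 0.0193913) = 2 / 1.0193913 ≈ 1.961955.
ρ(B_{ω*}) = ω*−1 = 0.961955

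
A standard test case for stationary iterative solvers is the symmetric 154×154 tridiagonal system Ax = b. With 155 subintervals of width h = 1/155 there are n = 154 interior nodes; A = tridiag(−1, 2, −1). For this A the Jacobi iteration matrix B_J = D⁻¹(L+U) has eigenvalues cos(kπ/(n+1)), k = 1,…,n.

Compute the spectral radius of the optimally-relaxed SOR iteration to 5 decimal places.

ρ_SOR = 0.96027

ρ_J = max_k |cos(kπ/155)| = cos(π/155) = 0.99979
1 − cos²(π/155) = sin²(π/155) ⇒ √(1−ρ_J²) = sin(π/155) = 0.020267.
ω* = 2/(1+0.020267) = 1.96027
Hence ρ(B_{ω*}) = 1.96027 − 1 = 0.96027.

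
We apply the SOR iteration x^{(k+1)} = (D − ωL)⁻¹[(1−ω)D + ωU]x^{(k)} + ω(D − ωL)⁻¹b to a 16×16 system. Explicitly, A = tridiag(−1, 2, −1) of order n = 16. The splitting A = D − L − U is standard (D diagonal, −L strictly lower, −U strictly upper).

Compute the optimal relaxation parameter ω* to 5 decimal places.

With n=16, ρ(Jacobi) = cos(π/17) = 0.98297.
√(1−ρ_J²) simplifies to sin(π/17) = 0.183750.
[ω*] 2 ÷ (1 + 0.183750) = 2 ÷ 1.183750 = 1.68955.
At ω = 1.68955 every |λ(B_ω)| = ω−1, so ρ_SOR = 0.68955.

ω* = 1.68955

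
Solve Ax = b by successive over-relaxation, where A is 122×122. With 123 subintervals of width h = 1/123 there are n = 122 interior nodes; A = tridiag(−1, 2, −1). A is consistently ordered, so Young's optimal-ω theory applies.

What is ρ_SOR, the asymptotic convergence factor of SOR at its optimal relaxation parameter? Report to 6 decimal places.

ρ_SOR = 0.950195

[ρ_J] n=122: ρ(B_J) = cos(π/(n+1)) = cos(π/123) = 0.999674.
√(1−ρ_J²) = |sin(π/123)| = 0.0255386
ω* = 2/(1+0.0255386) = 1.950195
ρ_SOR = ω* − 1 ≈ 0.950195.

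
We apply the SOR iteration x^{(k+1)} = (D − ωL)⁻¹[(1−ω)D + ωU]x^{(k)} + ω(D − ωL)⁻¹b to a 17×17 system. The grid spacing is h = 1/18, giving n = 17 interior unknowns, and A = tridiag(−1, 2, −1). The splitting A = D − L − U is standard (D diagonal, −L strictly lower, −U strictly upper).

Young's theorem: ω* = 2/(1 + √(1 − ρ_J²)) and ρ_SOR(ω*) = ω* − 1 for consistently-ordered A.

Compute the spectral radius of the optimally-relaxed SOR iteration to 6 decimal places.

ρ_SOR = 0.704088

spectrum of D⁻¹(L+U) = {cos(kπ/18) : 1≤k≤17}; ρ_J = cos(π/18) = 0.984808.
√(1−ρ_J²) simplifies to sin(π/18) = 0.1736482.
So ω* = 2/1.1736482 = 1.704088 (Young).
ρ(B_{ω*}) = ω*−1 = 0.704088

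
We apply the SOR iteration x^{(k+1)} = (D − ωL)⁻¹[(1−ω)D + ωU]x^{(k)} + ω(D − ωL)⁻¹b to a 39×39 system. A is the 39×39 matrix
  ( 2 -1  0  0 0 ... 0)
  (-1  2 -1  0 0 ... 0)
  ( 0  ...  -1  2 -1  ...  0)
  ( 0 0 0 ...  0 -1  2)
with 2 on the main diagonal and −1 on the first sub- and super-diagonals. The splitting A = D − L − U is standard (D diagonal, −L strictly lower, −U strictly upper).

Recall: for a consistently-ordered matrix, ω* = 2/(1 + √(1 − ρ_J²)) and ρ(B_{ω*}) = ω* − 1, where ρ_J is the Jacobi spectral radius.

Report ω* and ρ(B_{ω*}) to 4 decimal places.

ω* = 1.8545, ρ_SOR = 0.8545

ρ_J = max_k |cos(kπ/40)| = cos(π/40) = 0.9969
√(1 − cos²(π/40)) = sin(π/40) ≈ 0.07846.
ω* = 2 / (1 + 0.07846) = 2 / 1.07846 ≈ 1.8545.
ρ(B_{ω*}) = ω*−1 = 0.8545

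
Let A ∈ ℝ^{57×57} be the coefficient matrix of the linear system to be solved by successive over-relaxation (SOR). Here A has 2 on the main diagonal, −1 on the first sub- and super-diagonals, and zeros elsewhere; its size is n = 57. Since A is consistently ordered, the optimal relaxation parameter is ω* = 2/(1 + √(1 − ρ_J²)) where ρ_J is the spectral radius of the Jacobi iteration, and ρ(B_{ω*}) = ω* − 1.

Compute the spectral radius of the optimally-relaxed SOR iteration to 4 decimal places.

ρ_J = max_k |cos(kπ/58)| = cos(π/58) = 0.9985
√(1−ρ_J²) = |sin(π/58)| = 0.05414
[ω*] 2 ÷ (1 + 0.05414) = 2 ÷ 1.05414 = 1.8973.
[ρ_SOR] ω* − 1 = 0.8973.

ρ_SOR = 0.8973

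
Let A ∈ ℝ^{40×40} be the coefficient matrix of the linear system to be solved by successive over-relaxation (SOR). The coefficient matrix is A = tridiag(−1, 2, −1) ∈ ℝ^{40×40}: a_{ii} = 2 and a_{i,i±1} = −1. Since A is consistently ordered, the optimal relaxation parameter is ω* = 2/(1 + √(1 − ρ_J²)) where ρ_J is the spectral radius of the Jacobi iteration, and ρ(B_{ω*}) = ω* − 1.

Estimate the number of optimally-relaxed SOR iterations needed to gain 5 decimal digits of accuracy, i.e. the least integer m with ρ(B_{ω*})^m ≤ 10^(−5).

spectrum of D⁻¹(L+U) = {cos(kπ/41) : 1≤k≤40}; ρ_J = cos(π/41) = 0.9970658.
√(1 − cos²(π/41)) = sin(π/41) ≈ 0.0765493.
ω* = 2 / (1 + 0.0765493) = 2 / 1.0765493 ≈ 1.8577877.
ρ(B_{ω*}) = ω*−1 = 0.8577877
(0.8577877)^m ≤ 10^{−5}  ⇒  m·ln(0.8577877) ≤ −5·ln10  ⇒  m ≥ 75.052  ⇒  m = 76

m = 76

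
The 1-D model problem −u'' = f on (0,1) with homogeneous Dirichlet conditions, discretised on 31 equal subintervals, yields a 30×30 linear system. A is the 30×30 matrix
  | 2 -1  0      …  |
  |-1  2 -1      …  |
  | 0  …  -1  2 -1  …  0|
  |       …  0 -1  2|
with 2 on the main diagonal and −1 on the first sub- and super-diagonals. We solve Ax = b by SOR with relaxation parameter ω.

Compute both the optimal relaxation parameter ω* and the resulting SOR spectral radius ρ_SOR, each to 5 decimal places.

ω* = 1.81625, ρ_SOR = 0.81625

½·tridiag(1,0,1) at n=30: λ_k = cos(kπ/31); max |λ| at k=1 ⇒ ρ_J = cos(π/31) ≈ 0.99487.
√(1 − cos²(π/31)) = sin(π/31) ≈ 0.101168.
Then 2/(1+√(1−ρ_J²)) = 2/(1+0.101168); ω* = 2/1.101168 = 1.81625.
ρ(B_{ω*}) = ω*−1 = 0.81625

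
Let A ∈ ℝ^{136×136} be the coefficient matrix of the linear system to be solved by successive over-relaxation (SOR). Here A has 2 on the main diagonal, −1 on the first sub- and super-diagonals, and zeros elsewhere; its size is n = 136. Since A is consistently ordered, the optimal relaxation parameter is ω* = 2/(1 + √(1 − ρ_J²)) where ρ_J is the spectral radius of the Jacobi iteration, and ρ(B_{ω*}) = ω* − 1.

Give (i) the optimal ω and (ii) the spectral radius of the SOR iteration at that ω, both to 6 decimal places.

ω* = 1.955169, ρ_SOR = 0.955169

spectrum of D⁻¹(L+U) = {cos(kπ/137) : 1≤k≤136}; ρ_J = cos(π/137) = 0.999737.
root = sin(π/137) = 0.0229293  (since 1−cos² = sin²).
ω* = 2/(1+0.0229293) = 1.955169
and ρ(B_{ω*}) = 1.955169 − 1 = 0.955169.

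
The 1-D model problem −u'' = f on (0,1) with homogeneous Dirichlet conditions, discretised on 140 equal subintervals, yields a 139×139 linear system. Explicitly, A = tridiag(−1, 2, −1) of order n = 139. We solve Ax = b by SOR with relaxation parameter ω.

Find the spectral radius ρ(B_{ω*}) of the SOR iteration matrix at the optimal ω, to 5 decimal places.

ρ_SOR = 0.95611

[ρ_J] n=139: ρ(B_J) = cos(π/(n+1)) = cos(π/140) = 0.99975.
1 − cos²(π/140) = sin²(π/140) ⇒ √(1−ρ_J²) = sin(π/140) = 0.022438.
ω* = 2 / (1 + 0.022438) = 2 / 1.022438 ≈ 1.95611.
Hence ρ(B_{ω*}) = 1.95611 − 1 = 0.95611.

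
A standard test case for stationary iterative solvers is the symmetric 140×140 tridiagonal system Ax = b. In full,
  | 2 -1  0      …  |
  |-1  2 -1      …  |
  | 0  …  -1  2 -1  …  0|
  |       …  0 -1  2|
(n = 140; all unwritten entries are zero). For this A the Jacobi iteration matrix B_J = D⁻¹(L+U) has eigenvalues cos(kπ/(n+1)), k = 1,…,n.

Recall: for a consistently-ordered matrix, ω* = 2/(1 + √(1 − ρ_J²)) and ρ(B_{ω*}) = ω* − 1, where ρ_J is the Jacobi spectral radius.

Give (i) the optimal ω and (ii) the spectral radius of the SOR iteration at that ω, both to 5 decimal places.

ω* = 1.95641, ρ_SOR = 0.95641

ρ_J = max_k |cos(kπ/141)| = cos(π/141) = 0.99975
root = sin(π/141) = 0.022279  (since 1−cos² = sin²).
Then 2/(1+√(1−ρ_J²)) = 2/(1+0.022279); ω* = 2/1.022279 = 1.95641.
ρ_SOR = ω* − 1 = 1.95641 − 1 = 0.95641.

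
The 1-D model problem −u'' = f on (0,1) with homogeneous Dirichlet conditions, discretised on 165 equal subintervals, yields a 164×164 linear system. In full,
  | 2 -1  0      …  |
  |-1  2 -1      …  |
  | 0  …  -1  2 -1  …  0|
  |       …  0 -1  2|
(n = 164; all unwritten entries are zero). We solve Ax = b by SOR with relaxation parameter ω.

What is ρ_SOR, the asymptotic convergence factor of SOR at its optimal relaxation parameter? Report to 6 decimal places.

ρ_SOR = 0.962634

B_J for the 164×164 system has eigenvalues cos(kπ/165); ρ_J = cos(π/165) = 0.999819.
√(1−ρ_J²) simplifies to sin(π/165) = 0.0190388.
Then 2/(1+√(1−ρ_J²)) = 2/(1+0.0190388); ω* = 2/1.0190388 = 1.962634.
At ω = 1.962634 every |λ(B_ω)| = ω−1, so ρ_SOR = 0.962634.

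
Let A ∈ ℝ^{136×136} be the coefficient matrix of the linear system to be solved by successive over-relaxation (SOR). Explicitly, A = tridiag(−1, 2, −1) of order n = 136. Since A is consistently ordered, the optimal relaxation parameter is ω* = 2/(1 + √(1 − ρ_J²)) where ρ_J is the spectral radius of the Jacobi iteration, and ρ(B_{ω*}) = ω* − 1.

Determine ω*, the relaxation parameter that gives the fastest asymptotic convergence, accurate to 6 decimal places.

ω* = 1.955169

ρ_J = max_k |cos(kπ/137)| = cos(π/137) = 0.999737
√(1−ρ_J²) simplifies to sin(π/137) = 0.0229293.
ω* = 2 / (1 + 0.0229293) = 2 / 1.0229293 ≈ 1.955169.
At ω = 1.955169 every |λ(B_ω)| = ω−1, so ρ_SOR = 0.955169.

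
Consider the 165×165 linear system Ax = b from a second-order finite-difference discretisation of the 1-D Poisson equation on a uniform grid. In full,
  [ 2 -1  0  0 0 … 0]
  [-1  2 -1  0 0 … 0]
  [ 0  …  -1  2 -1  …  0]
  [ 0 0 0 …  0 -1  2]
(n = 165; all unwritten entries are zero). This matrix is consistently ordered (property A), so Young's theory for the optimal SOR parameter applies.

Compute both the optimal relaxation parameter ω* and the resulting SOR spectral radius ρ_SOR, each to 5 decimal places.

With n=165, ρ(Jacobi) = cos(π/166) = 0.99982.
√(1 − cos²(π/166)) = sin(π/166) ≈ 0.018924.
Young: ω* = 2/(1+√(1−ρ_J²)) = 2/(1+0.018924) = 2/1.018924 = 1.96285.
ρ_SOR = ω* − 1 ≈ 0.96285.

ω* = 1.96285, ρ_SOR = 0.96285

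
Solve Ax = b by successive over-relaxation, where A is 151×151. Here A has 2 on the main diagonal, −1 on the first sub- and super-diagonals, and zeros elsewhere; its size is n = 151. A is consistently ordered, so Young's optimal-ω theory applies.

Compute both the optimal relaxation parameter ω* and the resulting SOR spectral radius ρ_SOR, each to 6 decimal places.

ω* = 1.959503, ρ_SOR = 0.959503

With n=151, ρ(Jacobi) = cos(π/152) = 0.999786.
√(1−ρ_J²) simplifies to sin(π/152) = 0.0206669.
ω* = 2 / (1 + 0.0206669) = 2 / 1.0206669 ≈ 1.959503.
ρ_SOR = ω* − 1 ≈ 0.959503.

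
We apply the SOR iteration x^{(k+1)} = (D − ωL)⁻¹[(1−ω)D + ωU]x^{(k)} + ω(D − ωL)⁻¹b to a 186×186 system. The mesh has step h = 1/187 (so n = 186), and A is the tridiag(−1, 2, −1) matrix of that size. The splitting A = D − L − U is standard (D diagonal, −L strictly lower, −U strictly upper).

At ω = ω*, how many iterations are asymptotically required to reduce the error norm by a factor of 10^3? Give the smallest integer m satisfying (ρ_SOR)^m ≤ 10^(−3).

m = 206

n=186: λ(B_J) = 1 − λ(A)/2 = cos(kπ/187); k=1 gives ρ_J = 0.9998589.
√(1 − cos²(π/187)) = sin(π/187) ≈ 0.0167992.
Young: ω* = 2/(1+√(1−ρ_J²)) = 2/(1+0.0167992) = 2/1.0167992 = 1.9669567.
and ρ(B_{ω*}) = 1.9669567 − 1 = 0.9669567.
(0.9669567)^m ≤ 10^{−3}  ⇒  m·ln(0.9669567) ≤ −3·ln10  ⇒  m ≥ 205.578  ⇒  m = 206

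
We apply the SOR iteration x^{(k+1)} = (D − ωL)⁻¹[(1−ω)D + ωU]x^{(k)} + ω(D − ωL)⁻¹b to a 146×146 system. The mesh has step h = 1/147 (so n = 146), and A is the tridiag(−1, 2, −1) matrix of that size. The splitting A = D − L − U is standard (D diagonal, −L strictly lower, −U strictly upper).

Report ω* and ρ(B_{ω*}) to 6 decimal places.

n=146: λ(B_J) = 1 − λ(A)/2 = cos(kπ/147); k=1 gives ρ_J = 0.999772.
root = sin(π/147) = 0.0213698  (since 1−cos² = sin²).
ω* = 2/(1 + 0.0213698) = 2/1.0213698 = 1.958155.
ρ_SOR = ω* − 1 = 1.958155 − 1 = 0.958155.

ω* = 1.958155, ρ_SOR = 0.958155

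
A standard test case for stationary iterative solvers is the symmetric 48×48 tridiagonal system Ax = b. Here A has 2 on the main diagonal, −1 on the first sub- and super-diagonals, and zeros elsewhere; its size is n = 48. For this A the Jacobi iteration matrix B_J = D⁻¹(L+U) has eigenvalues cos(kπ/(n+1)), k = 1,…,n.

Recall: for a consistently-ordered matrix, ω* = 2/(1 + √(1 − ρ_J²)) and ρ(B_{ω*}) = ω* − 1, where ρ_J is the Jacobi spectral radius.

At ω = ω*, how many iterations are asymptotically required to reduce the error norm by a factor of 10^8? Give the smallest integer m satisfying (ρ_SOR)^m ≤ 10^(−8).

ρ_J = max_k |cos(kπ/49)| = cos(π/49) = 0.9979454
√(1 − cos²(π/49)) = sin(π/49) ≈ 0.0640702.
ω* = 2 / (1 + 0.0640702) = 2 / 1.0640702 ≈ 1.8795752.
and ρ(B_{ω*}) = 1.8795752 − 1 = 0.8795752.
For 8 digits: m = 8·ln10 / (−ln 0.8795752) = 18.4207/0.128316 = 143.557; round up → m = 144.

m = 144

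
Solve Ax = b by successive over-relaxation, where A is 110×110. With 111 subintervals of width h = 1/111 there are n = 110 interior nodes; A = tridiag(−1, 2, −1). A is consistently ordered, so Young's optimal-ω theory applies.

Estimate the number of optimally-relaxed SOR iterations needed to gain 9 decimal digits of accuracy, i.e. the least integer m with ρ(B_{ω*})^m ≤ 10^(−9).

½·tridiag(1,0,1) at n=110: λ_k = cos(kπ/111); max |λ| at k=1 ⇒ ρ_J = cos(π/111) ≈ 0.9995995.
√(1−ρ_J²) simplifies to sin(π/111) = 0.0282989.
ω* = 2/(1 + 0.0282989) = 2/1.0282989 = 1.9449598.
ρ_SOR = ω* − 1 ≈ 0.9449598.
9·ln10 = 20.7233; −ln(0.9449598) = 0.0566129; m = ⌈20.7233/0.0566129⌉ = ⌈366.053⌉ = 367.

m = 367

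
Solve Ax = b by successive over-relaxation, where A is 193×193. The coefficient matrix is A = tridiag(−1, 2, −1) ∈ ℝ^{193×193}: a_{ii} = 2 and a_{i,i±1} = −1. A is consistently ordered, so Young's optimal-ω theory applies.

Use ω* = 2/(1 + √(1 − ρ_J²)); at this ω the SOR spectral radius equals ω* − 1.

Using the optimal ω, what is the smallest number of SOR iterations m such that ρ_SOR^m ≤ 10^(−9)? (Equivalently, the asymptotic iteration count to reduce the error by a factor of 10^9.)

n=193: λ(B_J) = 1 − λ(A)/2 = cos(kπ/194); k=1 gives ρ_J = 0.9998689.
1 − cos²(π/194) = sin²(π/194) ⇒ √(1−ρ_J²) = sin(π/194) = 0.0161931.
So ω* = 2/1.0161931 = 1.9681299 (Young).
ρ_SOR = ω* − 1 ≈ 0.9681299.
(0.9681299)^m ≤ 10^{−9}  ⇒  m·ln(0.9681299) ≤ −9·ln10  ⇒  m ≥ 639.825  ⇒  m = 640

m = 640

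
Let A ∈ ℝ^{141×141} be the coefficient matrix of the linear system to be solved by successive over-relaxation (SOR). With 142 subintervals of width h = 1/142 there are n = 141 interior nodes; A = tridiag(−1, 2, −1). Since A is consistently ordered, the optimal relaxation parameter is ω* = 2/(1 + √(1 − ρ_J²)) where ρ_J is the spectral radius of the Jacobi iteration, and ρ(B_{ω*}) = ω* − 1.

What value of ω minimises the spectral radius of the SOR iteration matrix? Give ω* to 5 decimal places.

ω* = 1.95671

[ρ_J] n=141: ρ(B_J) = cos(π/(n+1)) = cos(π/142) = 0.99976.
√(1 − cos²(π/142)) = sin(π/142) ≈ 0.022122.
ω* = 2/(1+0.022122) = 1.95671
[ρ_SOR] ω* − 1 = 0.95671.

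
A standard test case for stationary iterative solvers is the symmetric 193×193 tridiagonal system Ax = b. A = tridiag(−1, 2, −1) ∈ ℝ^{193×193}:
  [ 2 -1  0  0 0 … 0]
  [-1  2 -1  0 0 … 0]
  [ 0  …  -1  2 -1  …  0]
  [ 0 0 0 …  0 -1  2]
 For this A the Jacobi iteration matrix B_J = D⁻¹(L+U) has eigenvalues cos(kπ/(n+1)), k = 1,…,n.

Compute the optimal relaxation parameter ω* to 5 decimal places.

ω* = 1.96813

ρ_J = max_k |cos(kπ/194)| = cos(π/194) = 0.99987
√(1−ρ_J²) = |sin(π/194)| = 0.016193
So ω* = 2/1.016193 = 1.96813 (Young).
Hence ρ(B_{ω*}) = 1.96813 − 1 = 0.96813.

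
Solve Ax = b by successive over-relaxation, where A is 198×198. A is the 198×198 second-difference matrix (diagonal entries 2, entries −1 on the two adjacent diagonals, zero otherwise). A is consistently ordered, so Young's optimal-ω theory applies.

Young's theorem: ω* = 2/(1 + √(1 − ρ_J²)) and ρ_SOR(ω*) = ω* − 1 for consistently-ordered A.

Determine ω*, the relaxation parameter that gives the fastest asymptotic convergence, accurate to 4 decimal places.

n=198: λ(B_J) = 1 − λ(A)/2 = cos(kπ/199); k=1 gives ρ_J = 0.9999.
√(1−ρ_J²) simplifies to sin(π/199) = 0.01579.
ω* = 2/(1 + 0.01579) = 2/1.01579 = 1.9689.
Hence ρ(B_{ω*}) = 1.9689 − 1 = 0.9689.

ω* = 1.9689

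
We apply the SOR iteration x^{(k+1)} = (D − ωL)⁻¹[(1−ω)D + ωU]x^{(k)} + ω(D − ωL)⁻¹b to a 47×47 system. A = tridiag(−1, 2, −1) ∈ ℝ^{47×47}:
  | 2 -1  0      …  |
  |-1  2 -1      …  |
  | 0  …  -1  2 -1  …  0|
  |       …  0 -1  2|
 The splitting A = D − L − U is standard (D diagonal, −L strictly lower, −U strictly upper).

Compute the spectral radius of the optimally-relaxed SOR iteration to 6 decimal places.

ρ_SOR = 0.877224

n=47: λ(B_J) = 1 − λ(A)/2 = cos(kπ/48); k=1 gives ρ_J = 0.997859.
√(1 − cos²(π/48)) = sin(π/48) ≈ 0.0654031.
Young: ω* = 2/(1+√(1−ρ_J²)) = 2/(1+0.0654031) = 2/1.0654031 = 1.877224.
At ω = 1.877224 every |λ(B_ω)| = ω−1, so ρ_SOR = 0.877224.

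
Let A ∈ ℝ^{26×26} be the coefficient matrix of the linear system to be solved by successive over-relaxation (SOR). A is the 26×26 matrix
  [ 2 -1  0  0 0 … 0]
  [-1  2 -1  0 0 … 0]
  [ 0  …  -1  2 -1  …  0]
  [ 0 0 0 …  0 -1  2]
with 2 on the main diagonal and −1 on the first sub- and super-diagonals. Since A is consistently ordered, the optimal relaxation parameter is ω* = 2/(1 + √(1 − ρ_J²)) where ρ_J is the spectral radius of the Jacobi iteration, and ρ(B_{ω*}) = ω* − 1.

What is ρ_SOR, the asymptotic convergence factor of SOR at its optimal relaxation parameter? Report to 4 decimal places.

n=26: λ(B_J) = 1 − λ(A)/2 = cos(kπ/27); k=1 gives ρ_J = 0.9932.
√(1 − cos²(π/27)) = sin(π/27) ≈ 0.11609.
[ω*] 2 ÷ (1 + 0.11609) = 2 ÷ 1.11609 = 1.7920.
Hence ρ(B_{ω*}) = 1.7920 − 1 = 0.7920.

ρ_SOR = 0.7920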